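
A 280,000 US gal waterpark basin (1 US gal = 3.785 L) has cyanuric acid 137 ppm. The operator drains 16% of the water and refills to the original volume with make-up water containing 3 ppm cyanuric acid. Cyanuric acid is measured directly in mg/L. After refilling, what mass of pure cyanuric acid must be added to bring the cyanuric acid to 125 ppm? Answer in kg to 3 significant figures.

Volume: 280,000 US gal × 3.785 L/gal = 1,059,800 L.
After draining 16% and refilling: 137 × 0.84 + 3 × 0.16 = 115.56 ppm.
Deficit to target: 125 − 115.56 = 9.44 mg/L.
Mass: 9.44 mg/L × 1,059,800 L = 10,000 g cyanuric acid.

10.0 kg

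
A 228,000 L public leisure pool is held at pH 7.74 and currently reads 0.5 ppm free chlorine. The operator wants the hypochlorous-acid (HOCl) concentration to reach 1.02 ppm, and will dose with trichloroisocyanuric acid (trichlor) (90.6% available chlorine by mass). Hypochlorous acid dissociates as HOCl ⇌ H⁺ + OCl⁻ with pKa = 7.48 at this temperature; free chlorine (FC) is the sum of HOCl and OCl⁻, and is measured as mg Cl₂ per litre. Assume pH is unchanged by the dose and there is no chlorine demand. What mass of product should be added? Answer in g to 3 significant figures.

598 g

[OCl⁻]/[HOCl] = 10^(pH − pKa) = 10^(7.74 − 7.48) = 1.82; fraction as HOCl = 1/(1 + 1.82) = 0.3546.
Free chlorine required for 1.02 ppm HOCl: 1.02 / 0.3546 = 2.876 ppm.
FC to add: 2.876 − 0.5 = 2.376 mg/L as Cl₂.
Cl₂ equivalent: 2.376 mg/L × 228,000 L = 541.7 g.
Product at 90.6% available Cl: 541.7 / 0.906 = 598 g.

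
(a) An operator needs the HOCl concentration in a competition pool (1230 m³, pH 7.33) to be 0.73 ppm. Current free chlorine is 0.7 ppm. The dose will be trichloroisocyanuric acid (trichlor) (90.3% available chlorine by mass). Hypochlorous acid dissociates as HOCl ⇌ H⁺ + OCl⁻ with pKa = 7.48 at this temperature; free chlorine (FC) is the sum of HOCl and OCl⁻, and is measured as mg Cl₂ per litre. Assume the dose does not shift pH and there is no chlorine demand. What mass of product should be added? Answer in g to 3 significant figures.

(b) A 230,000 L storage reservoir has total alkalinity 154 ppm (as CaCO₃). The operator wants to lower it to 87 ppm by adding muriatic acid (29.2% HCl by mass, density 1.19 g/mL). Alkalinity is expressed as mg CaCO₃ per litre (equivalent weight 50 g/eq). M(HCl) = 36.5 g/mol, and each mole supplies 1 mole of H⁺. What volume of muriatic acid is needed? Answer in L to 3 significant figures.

(a) Volume: 1230 m³ = 1,230,000 L.
(a) [OCl⁻]/[HOCl] = 10^(pH − pKa) = 10^(7.33 − 7.48) = 0.7079; fraction as HOCl = 1/(1 + 0.7079) = 0.5855.
(a) Free chlorine required for 0.73 ppm HOCl: 0.73 / 0.5855 = 1.247 ppm.
(a) FC to add: 1.247 − 0.7 = 0.5468 mg/L as Cl₂.
(a) Cl₂ equivalent: 0.5468 mg/L × 1,230,000 L = 672.6 g.
(a) Product at 90.3% available Cl: 672.6 / 0.903 = 744.8 g.

(b) Alkalinity to neutralize: (154 − 87) = 67 mg/L as CaCO₃ × 230,000 L = 15,410 g as CaCO₃.
(b) Equivalents of H⁺ required: 15,410 ÷ 50 g/eq = 308.2 eq = 308.2 mol HCl.
(b) Mass of HCl: 308.2 × 36.5 = 11,250 g.
(b) Mass of 29.2% solution: 11,250 / 0.292 = 38,520 g.
(b) Volume: 38,520 g ÷ 1.19 g/mL = 32,370 mL.

(a) 745 g; (b) 32.4 L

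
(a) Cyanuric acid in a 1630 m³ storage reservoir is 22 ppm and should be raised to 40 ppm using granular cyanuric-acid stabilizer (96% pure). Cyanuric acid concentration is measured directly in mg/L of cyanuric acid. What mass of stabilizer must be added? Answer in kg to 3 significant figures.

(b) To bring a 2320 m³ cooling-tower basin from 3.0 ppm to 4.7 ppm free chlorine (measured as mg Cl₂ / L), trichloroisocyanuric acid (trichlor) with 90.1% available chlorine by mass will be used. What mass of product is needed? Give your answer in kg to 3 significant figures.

(a) 30.6 kg; (b) 4.38 kg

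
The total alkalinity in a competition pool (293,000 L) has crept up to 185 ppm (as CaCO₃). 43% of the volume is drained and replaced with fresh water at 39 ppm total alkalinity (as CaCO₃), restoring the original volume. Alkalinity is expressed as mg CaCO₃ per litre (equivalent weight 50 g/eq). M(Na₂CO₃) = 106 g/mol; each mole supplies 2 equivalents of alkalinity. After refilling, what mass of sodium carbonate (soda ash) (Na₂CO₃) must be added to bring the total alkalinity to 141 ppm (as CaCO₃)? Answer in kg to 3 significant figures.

5.83 kg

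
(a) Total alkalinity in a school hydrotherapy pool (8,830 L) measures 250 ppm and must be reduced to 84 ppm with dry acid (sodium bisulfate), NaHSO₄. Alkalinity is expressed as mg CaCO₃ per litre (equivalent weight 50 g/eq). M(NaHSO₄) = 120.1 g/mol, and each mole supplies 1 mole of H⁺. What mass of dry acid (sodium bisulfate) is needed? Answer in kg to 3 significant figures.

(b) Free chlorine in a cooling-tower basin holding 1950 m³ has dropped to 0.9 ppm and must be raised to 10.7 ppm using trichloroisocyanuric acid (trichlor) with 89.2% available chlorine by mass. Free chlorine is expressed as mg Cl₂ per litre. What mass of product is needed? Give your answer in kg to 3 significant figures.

(a) Alkalinity to neutralize: (250 − 84) = 166 mg/L as CaCO₃ × 8,830 L = 1466 g as CaCO₃.
(a) Equivalents of H⁺ required: 1466 ÷ 50 g/eq = 29.32 eq = 29.32 mol NaHSO₄.
(a) Mass of NaHSO₄: 29.32 × 120.1 = 3521 g.

(b) Volume: 1950 m³ = 1,950,000 L.
(b) Chlorine deficit: 10.7 − 0.9 = 9.8 ppm = 9.8 mg/L as Cl₂.
(b) Cl₂ equivalent needed: 9.8 mg/L × 1,950,000 L = 19,110,000 mg = 19,110 g.
(b) Product at 89.2% available chlorine: 19,110 / 0.892 = 21,420 g.

(a) 3.52 kg; (b) 21.4 kg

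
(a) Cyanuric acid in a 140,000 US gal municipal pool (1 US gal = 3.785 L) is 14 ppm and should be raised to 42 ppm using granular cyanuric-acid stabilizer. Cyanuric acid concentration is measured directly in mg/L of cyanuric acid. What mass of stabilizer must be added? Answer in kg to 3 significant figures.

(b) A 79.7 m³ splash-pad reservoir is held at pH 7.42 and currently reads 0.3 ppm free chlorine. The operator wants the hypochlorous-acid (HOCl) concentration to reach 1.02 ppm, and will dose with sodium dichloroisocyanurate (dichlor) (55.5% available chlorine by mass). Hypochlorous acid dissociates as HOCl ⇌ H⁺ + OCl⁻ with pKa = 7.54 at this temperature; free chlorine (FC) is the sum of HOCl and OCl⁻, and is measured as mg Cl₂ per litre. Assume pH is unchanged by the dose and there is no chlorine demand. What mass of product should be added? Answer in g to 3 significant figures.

(a) 14.8 kg; (b) 215 g

(a) Volume: 140,000 US gal × 3.785 L/gal = 529,900 L.
(a) CYA to add: (42 − 14) = 28 mg/L × 529,900 L = 14,840 g cyanuric acid.

(b) Volume: 79.7 m³ = 79,700 L.
(b) [OCl⁻]/[HOCl] = 10^(pH − pKa) = 10^(7.42 − 7.54) = 0.7586; fraction as HOCl = 1/(1 + 0.7586) = 0.5686.
(b) Free chlorine required for 1.02 ppm HOCl: 1.02 / 0.5686 = 1.794 ppm.
(b) FC to add: 1.794 − 0.3 = 1.494 mg/L as Cl₂.
(b) Cl₂ equivalent: 1.494 mg/L × 79,700 L = 119.1 g.
(b) Product at 55.5% available Cl: 119.1 / 0.555 = 214.5 g.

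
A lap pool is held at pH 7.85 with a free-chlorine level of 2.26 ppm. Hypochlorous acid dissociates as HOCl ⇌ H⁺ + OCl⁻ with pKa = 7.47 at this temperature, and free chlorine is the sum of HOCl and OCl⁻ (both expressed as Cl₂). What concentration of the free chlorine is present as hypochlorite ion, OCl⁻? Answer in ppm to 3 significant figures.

1.60 ppm

[OCl⁻]/[HOCl] = 10^(pH − pKa) = 10^(7.85 − 7.47) = 10^0.38 = 2.399.
Fraction as HOCl = 1 / (1 + 2.399) = 0.2942.
OCl⁻ = (1 − 0.2942) × 2.26 ppm = 1.595 ppm.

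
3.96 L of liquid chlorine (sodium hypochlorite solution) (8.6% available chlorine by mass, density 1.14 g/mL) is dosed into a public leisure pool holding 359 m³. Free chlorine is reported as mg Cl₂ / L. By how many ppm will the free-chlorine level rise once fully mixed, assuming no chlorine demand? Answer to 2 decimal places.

1.08 ppm

Volume: 359 m³ = 359,000 L.
Mass of solution: 3.96 L × 1000 mL/L × 1.14 g/mL = 4514 g.
Available chlorine delivered: 4514 g × 0.086 = 388.2 g as Cl₂.
Concentration rise: 388.2 g / 359,000 L = 1.081 mg/L = 1.08 ppm.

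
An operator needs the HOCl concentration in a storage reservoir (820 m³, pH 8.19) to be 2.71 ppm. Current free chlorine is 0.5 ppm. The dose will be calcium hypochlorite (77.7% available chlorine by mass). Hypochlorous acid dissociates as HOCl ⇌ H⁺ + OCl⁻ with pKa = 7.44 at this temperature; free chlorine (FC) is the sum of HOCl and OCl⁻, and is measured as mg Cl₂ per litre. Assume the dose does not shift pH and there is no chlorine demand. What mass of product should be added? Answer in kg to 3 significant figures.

18.4 kg

Volume: 820 m³ = 820,000 L.
[OCl⁻]/[HOCl] = 10^(pH − pKa) = 10^(8.19 − 7.44) = 5.623; fraction as HOCl = 1/(1 + 5.623) = 0.151.
Free chlorine required for 2.71 ppm HOCl: 2.71 / 0.151 = 17.95 ppm.
FC to add: 17.95 − 0.5 = 17.45 mg/L as Cl₂.
Cl₂ equivalent: 17.45 mg/L × 820,000 L = 14,310 g.
Product at 77.7% available Cl: 14,310 / 0.777 = 18,420 g.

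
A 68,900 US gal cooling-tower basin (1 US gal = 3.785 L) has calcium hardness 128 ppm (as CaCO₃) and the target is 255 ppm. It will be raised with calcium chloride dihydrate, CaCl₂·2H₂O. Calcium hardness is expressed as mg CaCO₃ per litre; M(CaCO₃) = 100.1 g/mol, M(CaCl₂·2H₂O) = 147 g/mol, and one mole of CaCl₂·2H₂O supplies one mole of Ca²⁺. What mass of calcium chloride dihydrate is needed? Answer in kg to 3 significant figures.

Volume: 68,900 US gal × 3.785 L/gal = 260,786 L.
Hardness to add: (255 − 128) = 127 mg/L as CaCO₃ × 260,786 L = 33,120 g as CaCO₃.
Moles of Ca²⁺ (1 mol Ca²⁺ ≡ 1 mol CaCO₃): 33,120 / 100.1 g/mol = 330.9 mol.
Mass of CaCl₂·2H₂O: 330.9 × 147 = 48,640 g.

48.6 kg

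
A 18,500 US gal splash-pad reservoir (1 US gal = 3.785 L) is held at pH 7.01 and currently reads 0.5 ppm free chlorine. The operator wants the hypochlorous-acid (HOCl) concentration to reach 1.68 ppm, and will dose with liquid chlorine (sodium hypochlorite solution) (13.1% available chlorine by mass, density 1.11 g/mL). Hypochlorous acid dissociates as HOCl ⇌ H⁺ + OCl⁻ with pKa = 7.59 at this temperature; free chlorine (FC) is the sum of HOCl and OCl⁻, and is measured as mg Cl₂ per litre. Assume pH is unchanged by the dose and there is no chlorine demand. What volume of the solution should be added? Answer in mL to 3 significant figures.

Volume: 18,500 US gal × 3.785 L/gal = 70,022 L.
[OCl⁻]/[HOCl] = 10^(pH − pKa) = 10^(7.01 − 7.59) = 0.263; fraction as HOCl = 1/(1 + 0.263) = 0.7917.
Free chlorine required for 1.68 ppm HOCl: 1.68 / 0.7917 = 2.122 ppm.
FC to add: 2.122 − 0.5 = 1.622 mg/L as Cl₂.
Cl₂ equivalent: 1.622 mg/L × 70,022 L = 113.6 g.
Product at 13.1% available Cl: 113.6 / 0.131 = 866.9 g.
Volume: 866.9 g ÷ 1.11 g/mL = 781 mL.

781 mL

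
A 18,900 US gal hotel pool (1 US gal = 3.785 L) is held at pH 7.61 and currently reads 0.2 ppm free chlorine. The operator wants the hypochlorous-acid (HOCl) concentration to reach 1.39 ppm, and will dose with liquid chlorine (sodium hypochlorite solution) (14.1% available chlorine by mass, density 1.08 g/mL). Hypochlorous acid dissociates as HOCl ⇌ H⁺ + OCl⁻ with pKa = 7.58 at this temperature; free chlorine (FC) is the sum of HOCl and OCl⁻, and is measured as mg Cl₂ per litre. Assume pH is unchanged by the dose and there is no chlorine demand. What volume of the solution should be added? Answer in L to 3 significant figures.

1.26 L

Volume: 18,900 US gal × 3.785 L/gal = 71,536 L.
[OCl⁻]/[HOCl] = 10^(pH − pKa) = 10^(7.61 − 7.58) = 1.072; fraction as HOCl = 1/(1 + 1.072) = 0.4827.
Free chlorine required for 1.39 ppm HOCl: 1.39 / 0.4827 = 2.879 ppm.
FC to add: 2.879 − 0.2 = 2.679 mg/L as Cl₂.
Cl₂ equivalent: 2.679 mg/L × 71,536 L = 191.7 g.
Product at 14.1% available Cl: 191.7 / 0.141 = 1359 g.
Volume: 1359 g ÷ 1.08 g/mL = 1259 mL.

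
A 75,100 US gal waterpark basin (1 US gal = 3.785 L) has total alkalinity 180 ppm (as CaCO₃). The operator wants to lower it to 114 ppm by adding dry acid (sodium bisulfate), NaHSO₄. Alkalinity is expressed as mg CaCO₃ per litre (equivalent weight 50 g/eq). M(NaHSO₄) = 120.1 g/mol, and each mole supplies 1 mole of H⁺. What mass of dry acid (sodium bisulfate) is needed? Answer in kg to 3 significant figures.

Volume: 75,100 US gal × 3.785 L/gal = 284,254 L.
Alkalinity to neutralize: (180 − 114) = 66 mg/L as CaCO₃ × 284,254 L = 18,760 g as CaCO₃.
Equivalents of H⁺ required: 18,760 ÷ 50 g/eq = 375.2 eq = 375.2 mol NaHSO₄.
Mass of NaHSO₄: 375.2 × 120.1 = 45,060 g.

45.1 kg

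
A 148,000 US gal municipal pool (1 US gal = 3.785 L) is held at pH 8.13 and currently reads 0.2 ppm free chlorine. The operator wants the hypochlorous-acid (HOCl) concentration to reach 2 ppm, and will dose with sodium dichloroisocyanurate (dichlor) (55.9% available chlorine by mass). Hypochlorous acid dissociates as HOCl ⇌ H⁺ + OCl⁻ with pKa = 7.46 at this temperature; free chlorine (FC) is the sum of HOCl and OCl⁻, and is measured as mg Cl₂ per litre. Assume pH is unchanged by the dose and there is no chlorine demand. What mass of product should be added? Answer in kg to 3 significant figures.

Volume: 148,000 US gal × 3.785 L/gal = 560,180 L.
[OCl⁻]/[HOCl] = 10^(pH − pKa) = 10^(8.13 − 7.46) = 4.677; fraction as HOCl = 1/(1 + 4.677) = 0.1761.
Free chlorine required for 2 ppm HOCl: 2 / 0.1761 = 11.35 ppm.
FC to add: 11.35 − 0.2 = 11.15 mg/L as Cl₂.
Cl₂ equivalent: 11.15 mg/L × 560,180 L = 6249 g.
Product at 55.9% available Cl: 6249 / 0.559 = 11,180 g.

11.2 kg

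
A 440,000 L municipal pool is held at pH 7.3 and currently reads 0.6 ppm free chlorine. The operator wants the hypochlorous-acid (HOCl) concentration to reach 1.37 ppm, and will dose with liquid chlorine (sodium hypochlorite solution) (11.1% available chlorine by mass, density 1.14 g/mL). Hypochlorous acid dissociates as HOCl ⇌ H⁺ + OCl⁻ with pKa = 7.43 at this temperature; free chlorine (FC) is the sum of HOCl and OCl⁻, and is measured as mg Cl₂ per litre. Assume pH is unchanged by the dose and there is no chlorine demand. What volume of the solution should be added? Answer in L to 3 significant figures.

[OCl⁻]/[HOCl] = 10^(pH − pKa) = 10^(7.3 − 7.43) = 0.7413; fraction as HOCl = 1/(1 + 0.7413) = 0.5743.
Free chlorine required for 1.37 ppm HOCl: 1.37 / 0.5743 = 2.386 ppm.
FC to add: 2.386 − 0.6 = 1.786 mg/L as Cl₂.
Cl₂ equivalent: 1.786 mg/L × 440,000 L = 785.7 g.
Product at 11.1% available Cl: 785.7 / 0.111 = 7078 g.
Volume: 7078 g ÷ 1.14 g/mL = 6209 mL.

6.21 L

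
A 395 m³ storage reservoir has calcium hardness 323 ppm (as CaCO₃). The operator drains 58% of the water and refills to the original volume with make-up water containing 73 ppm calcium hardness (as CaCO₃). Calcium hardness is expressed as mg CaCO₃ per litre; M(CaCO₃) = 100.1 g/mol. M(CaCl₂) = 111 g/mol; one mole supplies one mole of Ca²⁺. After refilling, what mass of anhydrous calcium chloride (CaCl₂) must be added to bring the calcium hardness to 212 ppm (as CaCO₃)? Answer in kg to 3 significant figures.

14.9 kg

Volume: 395 m³ = 395,000 L.
After draining 58% and refilling: 323 × 0.42 + 73 × 0.58 = 178 ppm.
Deficit to target: 212 − 178 = 34 mg/L.
As CaCO₃: 34 mg/L × 395,000 L = 13,430 g; ÷ 100.1 = 134.2 mol Ca²⁺.
Mass: 134.2 × 111 = 14,890 g.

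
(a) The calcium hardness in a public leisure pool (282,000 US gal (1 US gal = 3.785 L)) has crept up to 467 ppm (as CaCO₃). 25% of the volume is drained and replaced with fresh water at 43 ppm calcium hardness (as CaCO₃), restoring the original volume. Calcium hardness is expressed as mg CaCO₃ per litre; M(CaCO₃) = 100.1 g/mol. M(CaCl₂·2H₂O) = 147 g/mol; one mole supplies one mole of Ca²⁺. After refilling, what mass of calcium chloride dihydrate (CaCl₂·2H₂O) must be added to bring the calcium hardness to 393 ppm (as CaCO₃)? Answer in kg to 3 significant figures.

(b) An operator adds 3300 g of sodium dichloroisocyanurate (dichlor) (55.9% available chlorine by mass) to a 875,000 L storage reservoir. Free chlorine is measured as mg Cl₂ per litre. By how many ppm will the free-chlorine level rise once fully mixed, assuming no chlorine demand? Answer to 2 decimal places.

(a) Volume: 282,000 US gal × 3.785 L/gal = 1,067,370 L.
(a) After draining 25% and refilling: 467 × 0.75 + 43 × 0.25 = 361 ppm.
(a) Deficit to target: 393 − 361 = 32 mg/L.
(a) As CaCO₃: 32 mg/L × 1,067,370 L = 34,160 g; ÷ 100.1 = 341.2 mol Ca²⁺.
(a) Mass: 341.2 × 147 = 50,160 g.

(b) Available chlorine delivered: 3300 g × 0.559 = 1845 g as Cl₂.
(b) Concentration rise: 1845 g / 875,000 L = 2.108 mg/L = 2.11 ppm.

(a) 50.2 kg; (b) 2.11 ppm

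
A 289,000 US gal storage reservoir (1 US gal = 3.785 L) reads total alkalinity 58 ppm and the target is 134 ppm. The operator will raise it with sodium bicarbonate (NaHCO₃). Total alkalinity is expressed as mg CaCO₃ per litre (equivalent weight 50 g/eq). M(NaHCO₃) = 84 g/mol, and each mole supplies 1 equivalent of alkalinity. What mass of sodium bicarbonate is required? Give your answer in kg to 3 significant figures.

140 kg

Volume: 289,000 US gal × 3.785 L/gal = 1,093,865 L.
Alkalinity to add: (134 − 58) = 76 mg/L as CaCO₃ × 1,093,865 L = 83,130 g as CaCO₃.
Equivalents: 83,130 g ÷ 50 g/eq = 1663 eq.
NaHCO₃ supplies 1 eq per mole → 1663 mol.
Mass: 1663 mol × 84 g/mol = 139,700 g.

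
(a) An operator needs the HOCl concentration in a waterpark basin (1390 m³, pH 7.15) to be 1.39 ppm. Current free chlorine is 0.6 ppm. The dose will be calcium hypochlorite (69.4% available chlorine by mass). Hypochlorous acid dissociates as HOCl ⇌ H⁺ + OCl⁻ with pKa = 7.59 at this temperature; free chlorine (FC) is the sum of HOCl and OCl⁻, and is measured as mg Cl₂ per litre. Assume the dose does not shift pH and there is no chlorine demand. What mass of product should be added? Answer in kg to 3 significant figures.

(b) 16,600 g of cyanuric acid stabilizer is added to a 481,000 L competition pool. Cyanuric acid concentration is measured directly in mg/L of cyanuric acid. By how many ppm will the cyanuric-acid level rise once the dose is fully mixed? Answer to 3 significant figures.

(a) 2.59 kg; (b) 34.5 ppm

(a) Volume: 1390 m³ = 1,390,000 L.
(a) [OCl⁻]/[HOCl] = 10^(pH − pKa) = 10^(7.15 − 7.59) = 0.3631; fraction as HOCl = 1/(1 + 0.3631) = 0.7336.
(a) Free chlorine required for 1.39 ppm HOCl: 1.39 / 0.7336 = 1.895 ppm.
(a) FC to add: 1.895 − 0.6 = 1.295 mg/L as Cl₂.
(a) Cl₂ equivalent: 1.295 mg/L × 1,390,000 L = 1800 g.
(a) Product at 69.4% available Cl: 1800 / 0.694 = 2593 g.

(b) Rise: 16,600 g / 481,000 L × 1000 = 34.51 mg/L.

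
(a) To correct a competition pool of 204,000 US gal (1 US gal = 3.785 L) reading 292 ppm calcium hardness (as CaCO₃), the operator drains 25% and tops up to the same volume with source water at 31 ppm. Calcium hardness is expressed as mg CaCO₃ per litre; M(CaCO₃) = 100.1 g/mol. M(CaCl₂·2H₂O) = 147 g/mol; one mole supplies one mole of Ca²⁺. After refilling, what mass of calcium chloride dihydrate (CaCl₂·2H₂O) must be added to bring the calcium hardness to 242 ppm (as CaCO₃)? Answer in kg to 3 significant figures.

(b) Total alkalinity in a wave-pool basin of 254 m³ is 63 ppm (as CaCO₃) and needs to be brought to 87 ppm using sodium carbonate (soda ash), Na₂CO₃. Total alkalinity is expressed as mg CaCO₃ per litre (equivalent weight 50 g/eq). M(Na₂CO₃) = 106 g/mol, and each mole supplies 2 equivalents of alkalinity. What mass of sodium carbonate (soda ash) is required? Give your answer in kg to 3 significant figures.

(a) Volume: 204,000 US gal × 3.785 L/gal = 772,140 L.
(a) After draining 25% and refilling: 292 × 0.75 + 31 × 0.25 = 226.75 ppm.
(a) Deficit to target: 242 − 226.75 = 15.25 mg/L.
(a) As CaCO₃: 15.25 mg/L × 772,140 L = 11,780 g; ÷ 100.1 = 117.6 mol Ca²⁺.
(a) Mass: 117.6 × 147 = 17,290 g.

(b) Volume: 254 m³ = 254,000 L.
(b) Alkalinity to add: (87 − 63) = 24 mg/L as CaCO₃ × 254,000 L = 6096 g as CaCO₃.
(b) Equivalents: 6096 g ÷ 50 g/eq = 121.9 eq.
(b) Each mole of Na₂CO₃ supplies 2 eq, so 121.9 / 2 = 60.96 mol.
(b) Mass: 60.96 mol × 106 g/mol = 6462 g.

(a) 17.3 kg; (b) 6.46 kg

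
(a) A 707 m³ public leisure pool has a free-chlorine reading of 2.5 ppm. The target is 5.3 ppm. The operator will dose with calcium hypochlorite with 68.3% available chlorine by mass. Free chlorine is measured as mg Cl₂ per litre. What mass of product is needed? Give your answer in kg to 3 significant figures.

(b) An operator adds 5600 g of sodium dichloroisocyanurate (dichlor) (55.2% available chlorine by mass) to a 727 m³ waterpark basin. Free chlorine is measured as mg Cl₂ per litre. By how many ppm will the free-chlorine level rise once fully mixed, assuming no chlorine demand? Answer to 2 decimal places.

(a) 2.90 kg; (b) 4.25 ppm

(a) Volume: 707 m³ = 707,000 L.
(a) Chlorine deficit: 5.3 − 2.5 = 2.8 ppm = 2.8 mg/L as Cl₂.
(a) Cl₂ equivalent needed: 2.8 mg/L × 707,000 L = 1,980,000 mg = 1980 g.
(a) Product at 68.3% available chlorine: 1980 / 0.683 = 2898 g.

(b) Volume: 727 m³ = 727,000 L.
(b) Available chlorine delivered: 5600 g × 0.552 = 3091 g as Cl₂.
(b) Concentration rise: 3091 g / 727,000 L = 4.252 mg/L = 4.25 ppm.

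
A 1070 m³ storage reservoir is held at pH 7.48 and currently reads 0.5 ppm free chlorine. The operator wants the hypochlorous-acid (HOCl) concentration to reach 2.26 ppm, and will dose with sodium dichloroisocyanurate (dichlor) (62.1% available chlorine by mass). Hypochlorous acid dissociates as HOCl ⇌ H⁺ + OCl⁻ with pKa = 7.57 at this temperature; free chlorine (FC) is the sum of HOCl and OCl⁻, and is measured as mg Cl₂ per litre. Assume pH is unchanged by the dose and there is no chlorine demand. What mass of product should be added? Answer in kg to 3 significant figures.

Volume: 1070 m³ = 1,070,000 L.
[OCl⁻]/[HOCl] = 10^(pH − pKa) = 10^(7.48 − 7.57) = 0.8128; fraction as HOCl = 1/(1 + 0.8128) = 0.5516.
Free chlorine required for 2.26 ppm HOCl: 2.26 / 0.5516 = 4.097 ppm.
FC to add: 4.097 − 0.5 = 3.597 mg/L as Cl₂.
Cl₂ equivalent: 3.597 mg/L × 1,070,000 L = 3849 g.
Product at 62.1% available Cl: 3849 / 0.621 = 6198 g.

6.20 kg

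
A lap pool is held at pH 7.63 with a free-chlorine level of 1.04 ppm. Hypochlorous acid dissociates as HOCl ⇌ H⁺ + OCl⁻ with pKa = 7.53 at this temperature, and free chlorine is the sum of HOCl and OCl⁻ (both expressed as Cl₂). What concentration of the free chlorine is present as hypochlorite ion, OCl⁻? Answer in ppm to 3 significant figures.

[OCl⁻]/[HOCl] = 10^(pH − pKa) = 10^(7.63 − 7.53) = 10^0.10 = 1.259.
Fraction as HOCl = 1 / (1 + 1.259) = 0.4427.
OCl⁻ = (1 − 0.4427) × 1.04 ppm = 0.5796 ppm.

0.580 ppm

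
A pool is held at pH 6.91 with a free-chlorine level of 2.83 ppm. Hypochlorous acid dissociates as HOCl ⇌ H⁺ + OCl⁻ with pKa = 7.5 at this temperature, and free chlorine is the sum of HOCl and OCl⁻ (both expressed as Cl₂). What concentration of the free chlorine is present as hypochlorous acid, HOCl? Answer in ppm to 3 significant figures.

[OCl⁻]/[HOCl] = 10^(pH − pKa) = 10^(6.91 − 7.5) = 10^-0.59 = 0.257.
Fraction as HOCl = 1 / (1 + 0.257) = 0.7955.
HOCl = 0.7955 × 2.83 ppm = 2.251 ppm.

2.25 ppm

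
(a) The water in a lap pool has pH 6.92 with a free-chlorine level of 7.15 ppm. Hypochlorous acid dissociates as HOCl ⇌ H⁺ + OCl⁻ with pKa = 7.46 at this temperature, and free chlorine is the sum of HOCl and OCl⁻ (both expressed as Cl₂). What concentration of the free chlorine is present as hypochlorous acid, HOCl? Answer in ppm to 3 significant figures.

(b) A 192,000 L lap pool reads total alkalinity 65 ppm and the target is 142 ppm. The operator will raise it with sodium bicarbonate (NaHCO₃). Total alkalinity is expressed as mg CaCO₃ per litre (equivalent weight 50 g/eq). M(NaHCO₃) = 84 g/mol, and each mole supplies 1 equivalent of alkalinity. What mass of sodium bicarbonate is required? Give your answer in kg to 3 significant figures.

(a) 5.55 ppm; (b) 24.8 kg

(a) [OCl⁻]/[HOCl] = 10^(pH − pKa) = 10^(6.92 − 7.46) = 10^-0.54 = 0.2884.
(a) Fraction as HOCl = 1 / (1 + 0.2884) = 0.7762.
(a) HOCl = 0.7762 × 7.15 ppm = 5.55 ppm.

(b) Alkalinity to add: (142 − 65) = 77 mg/L as CaCO₃ × 192,000 L = 14,780 g as CaCO₃.
(b) Equivalents: 14,780 g ÷ 50 g/eq = 295.7 eq.
(b) NaHCO₃ supplies 1 eq per mole → 295.7 mol.
(b) Mass: 295.7 mol × 84 g/mol = 24,840 g.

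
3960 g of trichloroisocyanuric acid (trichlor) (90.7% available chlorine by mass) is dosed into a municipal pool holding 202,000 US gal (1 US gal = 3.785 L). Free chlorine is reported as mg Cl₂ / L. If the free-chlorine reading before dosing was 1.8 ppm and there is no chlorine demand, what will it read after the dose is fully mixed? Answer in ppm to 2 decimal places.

Volume: 202,000 US gal × 3.785 L/gal = 764,570 L.
Available chlorine delivered: 3960 g × 0.907 = 3592 g as Cl₂.
Concentration rise: 3592 g / 764,570 L = 4.698 mg/L = 4.70 ppm.
Final FC: 1.8 + 4.70 = 6.50 ppm.

6.50 ppm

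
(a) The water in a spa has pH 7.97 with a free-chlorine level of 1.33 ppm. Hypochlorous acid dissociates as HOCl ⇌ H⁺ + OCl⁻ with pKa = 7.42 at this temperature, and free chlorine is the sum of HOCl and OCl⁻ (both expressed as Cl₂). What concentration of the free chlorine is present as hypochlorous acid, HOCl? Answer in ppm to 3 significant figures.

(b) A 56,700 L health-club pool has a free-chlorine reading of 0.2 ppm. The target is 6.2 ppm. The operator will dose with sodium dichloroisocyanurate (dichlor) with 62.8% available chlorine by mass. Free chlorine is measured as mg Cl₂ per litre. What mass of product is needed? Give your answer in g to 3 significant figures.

(a) 0.292 ppm; (b) 542 g

(a) [OCl⁻]/[HOCl] = 10^(pH − pKa) = 10^(7.97 − 7.42) = 10^0.55 = 3.548.
(a) Fraction as HOCl = 1 / (1 + 3.548) = 0.2199.
(a) HOCl = 0.2199 × 1.33 ppm = 0.2924 ppm.

(b) Chlorine deficit: 6.2 − 0.2 = 6 ppm = 6 mg/L as Cl₂.
(b) Cl₂ equivalent needed: 6 mg/L × 56,700 L = 340,200 mg = 340.2 g.
(b) Product at 62.8% available chlorine: 340.2 / 0.628 = 541.7 g.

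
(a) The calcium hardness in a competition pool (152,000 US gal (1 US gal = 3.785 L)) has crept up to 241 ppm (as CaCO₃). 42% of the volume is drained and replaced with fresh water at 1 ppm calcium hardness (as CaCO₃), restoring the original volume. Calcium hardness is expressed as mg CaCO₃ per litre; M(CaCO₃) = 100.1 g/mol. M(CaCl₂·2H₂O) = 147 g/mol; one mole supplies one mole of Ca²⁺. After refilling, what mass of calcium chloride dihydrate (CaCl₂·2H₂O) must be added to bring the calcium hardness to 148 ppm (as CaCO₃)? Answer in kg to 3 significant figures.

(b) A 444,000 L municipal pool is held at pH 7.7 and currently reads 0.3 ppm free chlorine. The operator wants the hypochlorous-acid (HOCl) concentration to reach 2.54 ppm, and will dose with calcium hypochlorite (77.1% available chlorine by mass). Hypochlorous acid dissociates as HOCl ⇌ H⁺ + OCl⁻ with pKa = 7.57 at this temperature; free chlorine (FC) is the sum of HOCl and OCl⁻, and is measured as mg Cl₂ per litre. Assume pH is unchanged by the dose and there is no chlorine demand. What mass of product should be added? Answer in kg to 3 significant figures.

(a) 6.59 kg; (b) 3.26 kg

(a) Volume: 152,000 US gal × 3.785 L/gal = 575,320 L.
(a) After draining 42% and refilling: 241 × 0.58 + 1 × 0.42 = 140.2 ppm.
(a) Deficit to target: 148 − 140.2 = 7.8 mg/L.
(a) As CaCO₃: 7.8 mg/L × 575,320 L = 4487 g; ÷ 100.1 = 44.83 mol Ca²⁺.
(a) Mass: 44.83 × 147 = 6590 g.

(b) [OCl⁻]/[HOCl] = 10^(pH − pKa) = 10^(7.7 − 7.57) = 1.349; fraction as HOCl = 1/(1 + 1.349) = 0.4257.
(b) Free chlorine required for 2.54 ppm HOCl: 2.54 / 0.4257 = 5.966 ppm.
(b) FC to add: 5.966 − 0.3 = 5.666 mg/L as Cl₂.
(b) Cl₂ equivalent: 5.666 mg/L × 444,000 L = 2516 g.
(b) Product at 77.1% available Cl: 2516 / 0.771 = 3263 g.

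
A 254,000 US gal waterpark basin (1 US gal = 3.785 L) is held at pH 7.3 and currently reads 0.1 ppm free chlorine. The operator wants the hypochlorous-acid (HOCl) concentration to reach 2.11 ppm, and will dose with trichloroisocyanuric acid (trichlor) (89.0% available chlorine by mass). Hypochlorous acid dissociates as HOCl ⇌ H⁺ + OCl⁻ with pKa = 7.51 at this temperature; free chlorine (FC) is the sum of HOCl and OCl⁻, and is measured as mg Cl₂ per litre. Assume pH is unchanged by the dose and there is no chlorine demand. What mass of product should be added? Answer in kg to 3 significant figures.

3.58 kg

Volume: 254,000 US gal × 3.785 L/gal = 961,390 L.
[OCl⁻]/[HOCl] = 10^(pH − pKa) = 10^(7.3 − 7.51) = 0.6166; fraction as HOCl = 1/(1 + 0.6166) = 0.6186.
Free chlorine required for 2.11 ppm HOCl: 2.11 / 0.6186 = 3.411 ppm.
FC to add: 3.411 − 0.1 = 3.311 mg/L as Cl₂.
Cl₂ equivalent: 3.311 mg/L × 961,390 L = 3183 g.
Product at 89.0% available Cl: 3183 / 0.89 = 3577 g.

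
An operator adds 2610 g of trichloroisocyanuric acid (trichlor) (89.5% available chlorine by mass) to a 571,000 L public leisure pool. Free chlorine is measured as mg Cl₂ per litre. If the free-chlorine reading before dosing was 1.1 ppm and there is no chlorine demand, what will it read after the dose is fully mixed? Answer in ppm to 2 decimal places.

5.19 ppm

Available chlorine delivered: 2610 g × 0.895 = 2336 g as Cl₂.
Concentration rise: 2336 g / 571,000 L = 4.091 mg/L = 4.09 ppm.
Final FC: 1.1 + 4.09 = 5.19 ppm.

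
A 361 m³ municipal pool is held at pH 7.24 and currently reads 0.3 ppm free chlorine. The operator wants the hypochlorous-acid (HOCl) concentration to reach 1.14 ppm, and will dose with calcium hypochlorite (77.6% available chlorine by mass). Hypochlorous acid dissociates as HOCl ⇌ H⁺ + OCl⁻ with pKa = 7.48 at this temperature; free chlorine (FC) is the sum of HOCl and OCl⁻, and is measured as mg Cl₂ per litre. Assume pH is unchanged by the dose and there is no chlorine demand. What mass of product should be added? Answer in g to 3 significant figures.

696 g

Volume: 361 m³ = 361,000 L.
[OCl⁻]/[HOCl] = 10^(pH − pKa) = 10^(7.24 − 7.48) = 0.5754; fraction as HOCl = 1/(1 + 0.5754) = 0.6347.
Free chlorine required for 1.14 ppm HOCl: 1.14 / 0.6347 = 1.796 ppm.
FC to add: 1.796 − 0.3 = 1.496 mg/L as Cl₂.
Cl₂ equivalent: 1.496 mg/L × 361,000 L = 540.1 g.
Product at 77.6% available Cl: 540.1 / 0.776 = 695.9 g.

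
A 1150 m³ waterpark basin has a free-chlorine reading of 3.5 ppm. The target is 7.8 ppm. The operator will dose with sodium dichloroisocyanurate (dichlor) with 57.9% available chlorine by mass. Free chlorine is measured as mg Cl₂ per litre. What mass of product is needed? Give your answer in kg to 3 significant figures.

Volume: 1150 m³ = 1,150,000 L.
Chlorine deficit: 7.8 − 3.5 = 4.3 ppm = 4.3 mg/L as Cl₂.
Cl₂ equivalent needed: 4.3 mg/L × 1,150,000 L = 4,945,000 mg = 4945 g.
Product at 57.9% available chlorine: 4945 / 0.579 = 8541 g.

8.54 kg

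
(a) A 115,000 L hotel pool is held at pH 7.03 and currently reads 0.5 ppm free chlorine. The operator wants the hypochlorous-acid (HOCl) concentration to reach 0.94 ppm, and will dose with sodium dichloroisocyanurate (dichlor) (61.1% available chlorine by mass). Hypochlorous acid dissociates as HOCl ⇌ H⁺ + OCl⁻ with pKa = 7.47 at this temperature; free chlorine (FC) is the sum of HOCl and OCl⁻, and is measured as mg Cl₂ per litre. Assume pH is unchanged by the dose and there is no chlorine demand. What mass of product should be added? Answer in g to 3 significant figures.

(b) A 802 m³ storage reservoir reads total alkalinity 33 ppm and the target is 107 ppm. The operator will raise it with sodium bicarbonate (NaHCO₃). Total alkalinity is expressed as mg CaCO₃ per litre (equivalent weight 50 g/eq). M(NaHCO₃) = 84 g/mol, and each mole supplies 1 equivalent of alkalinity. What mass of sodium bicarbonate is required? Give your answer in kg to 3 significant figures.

(a) 147 g; (b) 99.7 kg

(a) [OCl⁻]/[HOCl] = 10^(pH − pKa) = 10^(7.03 − 7.47) = 0.3631; fraction as HOCl = 1/(1 + 0.3631) = 0.7336.
(a) Free chlorine required for 0.94 ppm HOCl: 0.94 / 0.7336 = 1.281 ppm.
(a) FC to add: 1.281 − 0.5 = 0.7813 mg/L as Cl₂.
(a) Cl₂ equivalent: 0.7813 mg/L × 115,000 L = 89.85 g.
(a) Product at 61.1% available Cl: 89.85 / 0.611 = 147.1 g.

(b) Volume: 802 m³ = 802,000 L.
(b) Alkalinity to add: (107 − 33) = 74 mg/L as CaCO₃ × 802,000 L = 59,350 g as CaCO₃.
(b) Equivalents: 59,350 g ÷ 50 g/eq = 1187 eq.
(b) NaHCO₃ supplies 1 eq per mole → 1187 mol.
(b) Mass: 1187 mol × 84 g/mol = 99,700 g.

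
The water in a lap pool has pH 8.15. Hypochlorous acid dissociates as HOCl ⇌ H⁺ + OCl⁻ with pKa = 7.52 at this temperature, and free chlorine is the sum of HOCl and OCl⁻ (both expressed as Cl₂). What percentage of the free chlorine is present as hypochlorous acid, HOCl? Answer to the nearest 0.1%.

19.0%

[OCl⁻]/[HOCl] = 10^(pH − pKa) = 10^(8.15 − 7.52) = 10^0.63 = 4.266.
Fraction as HOCl = 1 / (1 + 4.266) = 0.1899.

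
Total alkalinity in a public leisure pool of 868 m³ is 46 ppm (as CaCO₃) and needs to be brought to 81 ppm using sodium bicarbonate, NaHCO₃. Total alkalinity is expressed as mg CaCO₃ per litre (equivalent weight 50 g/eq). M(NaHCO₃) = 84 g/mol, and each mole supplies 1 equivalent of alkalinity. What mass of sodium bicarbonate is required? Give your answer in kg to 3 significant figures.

51.0 kg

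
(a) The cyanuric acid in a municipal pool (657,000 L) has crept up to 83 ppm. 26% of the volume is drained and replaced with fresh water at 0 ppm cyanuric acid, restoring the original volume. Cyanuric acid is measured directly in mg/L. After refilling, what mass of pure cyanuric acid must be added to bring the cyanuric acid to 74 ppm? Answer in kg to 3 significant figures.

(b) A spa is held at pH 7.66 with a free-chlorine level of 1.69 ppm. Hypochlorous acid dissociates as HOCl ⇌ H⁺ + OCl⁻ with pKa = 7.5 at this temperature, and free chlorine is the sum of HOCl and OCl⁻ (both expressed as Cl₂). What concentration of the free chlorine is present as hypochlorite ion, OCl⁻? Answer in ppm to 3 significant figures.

(a) After draining 26% and refilling: 83 × 0.74 + 0 × 0.26 = 61.42 ppm.
(a) Deficit to target: 74 − 61.42 = 12.58 mg/L.
(a) Mass: 12.58 mg/L × 657,000 L = 8265 g cyanuric acid.

(b) [OCl⁻]/[HOCl] = 10^(pH − pKa) = 10^(7.66 − 7.5) = 10^0.16 = 1.445.
(b) Fraction as HOCl = 1 / (1 + 1.445) = 0.4089.
(b) OCl⁻ = (1 − 0.4089) × 1.69 ppm = 0.9989 ppm.

(a) 8.27 kg; (b) 0.999 ppm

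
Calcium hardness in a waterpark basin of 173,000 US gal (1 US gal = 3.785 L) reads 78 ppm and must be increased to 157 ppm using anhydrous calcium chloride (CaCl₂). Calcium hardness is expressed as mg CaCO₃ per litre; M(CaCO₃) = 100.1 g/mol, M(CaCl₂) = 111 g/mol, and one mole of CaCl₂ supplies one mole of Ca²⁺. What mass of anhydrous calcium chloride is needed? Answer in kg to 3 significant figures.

Volume: 173,000 US gal × 3.785 L/gal = 654,805 L.
Hardness to add: (157 − 78) = 79 mg/L as CaCO₃ × 654,805 L = 51,730 g as CaCO₃.
Moles of Ca²⁺ (1 mol Ca²⁺ ≡ 1 mol CaCO₃): 51,730 / 100.1 g/mol = 516.8 mol.
Mass of CaCl₂: 516.8 × 111 = 57,360 g.

57.4 kg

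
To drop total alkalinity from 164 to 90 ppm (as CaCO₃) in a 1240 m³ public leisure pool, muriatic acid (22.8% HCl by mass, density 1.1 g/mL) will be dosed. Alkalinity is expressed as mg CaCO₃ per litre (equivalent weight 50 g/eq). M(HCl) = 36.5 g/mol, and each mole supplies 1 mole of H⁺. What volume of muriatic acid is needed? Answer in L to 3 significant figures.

267 L

Volume: 1240 m³ = 1,240,000 L.
Alkalinity to neutralize: (164 − 90) = 74 mg/L as CaCO₃ × 1,240,000 L = 91,760 g as CaCO₃.
Equivalents of H⁺ required: 91,760 ÷ 50 g/eq = 1835 eq = 1835 mol HCl.
Mass of HCl: 1835 × 36.5 = 66,980 g.
Mass of 22.8% solution: 66,980 / 0.228 = 293,800 g.
Volume: 293,800 g ÷ 1.1 g/mL = 267,100 mL.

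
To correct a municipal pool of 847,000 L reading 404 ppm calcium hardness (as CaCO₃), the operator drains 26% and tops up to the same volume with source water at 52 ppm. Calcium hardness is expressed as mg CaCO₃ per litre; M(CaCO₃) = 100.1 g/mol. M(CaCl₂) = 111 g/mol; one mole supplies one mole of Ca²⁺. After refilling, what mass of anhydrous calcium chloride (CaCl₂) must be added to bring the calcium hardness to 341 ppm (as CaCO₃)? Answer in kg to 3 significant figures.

After draining 26% and refilling: 404 × 0.74 + 52 × 0.26 = 312.48 ppm.
Deficit to target: 341 − 312.48 = 28.52 mg/L.
As CaCO₃: 28.52 mg/L × 847,000 L = 24,160 g; ÷ 100.1 = 241.3 mol Ca²⁺.
Mass: 241.3 × 111 = 26,790 g.

26.8 kg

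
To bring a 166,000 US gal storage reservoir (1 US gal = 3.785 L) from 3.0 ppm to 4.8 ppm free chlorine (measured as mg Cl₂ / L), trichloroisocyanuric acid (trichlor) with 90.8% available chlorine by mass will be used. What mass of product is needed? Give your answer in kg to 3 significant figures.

1.25 kg

Volume: 166,000 US gal × 3.785 L/gal = 628,310 L.
Chlorine deficit: 4.8 − 3.0 = 1.8 ppm = 1.8 mg/L as Cl₂.
Cl₂ equivalent needed: 1.8 mg/L × 628,310 L = 1,131,000 mg = 1131 g.
Product at 90.8% available chlorine: 1131 / 0.908 = 1246 g.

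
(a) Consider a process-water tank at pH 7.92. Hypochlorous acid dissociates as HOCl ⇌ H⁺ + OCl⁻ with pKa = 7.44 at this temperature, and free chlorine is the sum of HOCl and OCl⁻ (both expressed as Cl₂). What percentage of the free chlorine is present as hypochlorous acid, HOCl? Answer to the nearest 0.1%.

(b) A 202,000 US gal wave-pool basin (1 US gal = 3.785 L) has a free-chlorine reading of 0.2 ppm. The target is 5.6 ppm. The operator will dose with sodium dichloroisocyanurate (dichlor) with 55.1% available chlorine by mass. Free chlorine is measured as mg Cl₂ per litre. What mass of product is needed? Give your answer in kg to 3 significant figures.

(a) 24.9%; (b) 7.49 kg

(a) [OCl⁻]/[HOCl] = 10^(pH − pKa) = 10^(7.92 − 7.44) = 10^0.48 = 3.02.
(a) Fraction as HOCl = 1 / (1 + 3.02) = 0.2488.

(b) Volume: 202,000 US gal × 3.785 L/gal = 764,570 L.
(b) Chlorine deficit: 5.6 − 0.2 = 5.4 ppm = 5.4 mg/L as Cl₂.
(b) Cl₂ equivalent needed: 5.4 mg/L × 764,570 L = 4,129,000 mg = 4129 g.
(b) Product at 55.1% available chlorine: 4129 / 0.551 = 7493 g.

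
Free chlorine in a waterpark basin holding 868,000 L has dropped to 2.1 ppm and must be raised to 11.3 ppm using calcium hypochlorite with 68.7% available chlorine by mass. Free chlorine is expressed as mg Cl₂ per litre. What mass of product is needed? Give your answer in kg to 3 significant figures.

11.6 kg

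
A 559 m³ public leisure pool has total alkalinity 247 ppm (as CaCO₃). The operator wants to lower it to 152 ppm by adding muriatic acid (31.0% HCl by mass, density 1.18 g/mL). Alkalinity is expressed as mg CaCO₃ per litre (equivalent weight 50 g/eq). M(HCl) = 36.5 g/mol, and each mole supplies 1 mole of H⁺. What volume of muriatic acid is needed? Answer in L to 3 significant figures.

Volume: 559 m³ = 559,000 L.
Alkalinity to neutralize: (247 − 152) = 95 mg/L as CaCO₃ × 559,000 L = 53,100 g as CaCO₃.
Equivalents of H⁺ required: 53,100 ÷ 50 g/eq = 1062 eq = 1062 mol HCl.
Mass of HCl: 1062 × 36.5 = 38,770 g.
Mass of 31.0% solution: 38,770 / 0.31 = 125,100 g.
Volume: 125,100 g ÷ 1.18 g/mL = 106,000 mL.

106 L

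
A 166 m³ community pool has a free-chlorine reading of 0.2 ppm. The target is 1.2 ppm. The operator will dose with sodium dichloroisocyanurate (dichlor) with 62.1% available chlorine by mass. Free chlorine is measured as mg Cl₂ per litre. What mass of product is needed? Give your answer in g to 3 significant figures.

Volume: 166 m³ = 166,000 L.
Chlorine deficit: 1.2 − 0.2 = 1 ppm = 1 mg/L as Cl₂.
Cl₂ equivalent needed: 1 mg/L × 166,000 L = 166,000 mg = 166 g.
Product at 62.1% available chlorine: 166 / 0.621 = 267.3 g.

267 g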